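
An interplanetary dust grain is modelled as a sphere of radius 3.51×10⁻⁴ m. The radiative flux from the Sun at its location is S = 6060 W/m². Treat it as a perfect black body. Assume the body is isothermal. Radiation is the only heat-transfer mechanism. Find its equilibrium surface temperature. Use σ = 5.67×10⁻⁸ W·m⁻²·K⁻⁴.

T ≈ 404 K

At equilibrium, absorbed power = emitted power.
Absorbing cross-section = πr² = 3.870×10⁻⁷ m²; emitting surface = 4πr² = 1.548×10⁻⁶ m² (ratio 4).
S·A_cross = εσ·A_surf·T⁴  ⇒  T⁴ = S/(4σ).
T⁴ = 1.00·6060/(4·5.67×10⁻⁸) = 2.672×10¹⁰ K⁴.
T = (2.672×10¹⁰)^(1/4).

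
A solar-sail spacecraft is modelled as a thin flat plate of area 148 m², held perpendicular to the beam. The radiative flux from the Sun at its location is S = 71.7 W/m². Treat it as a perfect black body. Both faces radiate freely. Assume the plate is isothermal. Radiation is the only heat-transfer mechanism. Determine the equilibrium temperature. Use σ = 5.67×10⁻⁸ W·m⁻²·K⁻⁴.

T ≈ 159 K

At equilibrium, absorbed power = emitted power.
Absorbing cross-section = A = 148.0 m²; emitting surface = 2A = 296.0 m² (ratio 2).
S·A_cross = εσ·A_surf·T⁴  ⇒  T⁴ = S/(2σ).
T⁴ = 1.00·71.7/(2·5.67×10⁻⁸) = 6.323×10⁸ K⁴.
T = (6.323×10⁸)^(1/4).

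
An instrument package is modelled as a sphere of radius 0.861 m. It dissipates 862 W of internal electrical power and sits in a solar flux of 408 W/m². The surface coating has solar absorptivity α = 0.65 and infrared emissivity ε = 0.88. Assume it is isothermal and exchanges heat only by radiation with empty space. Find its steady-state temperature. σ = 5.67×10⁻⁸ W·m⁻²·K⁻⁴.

At steady state, absorbed solar power + internal power = radiated power.
Absorbed: α·S·A_cross = 0.65·408·2.329 = 617.6 W (cross-section πr²).
Total input = 617.6 + 862 = 1480 W.
Radiated: εσ·A_surf·T⁴ with A_surf = 4πr² = 9.316 m².
T⁴ = 1480/(0.88·5.67×10⁻⁸·9.316) = 3.183×10⁹ K⁴.

T ≈ 238 K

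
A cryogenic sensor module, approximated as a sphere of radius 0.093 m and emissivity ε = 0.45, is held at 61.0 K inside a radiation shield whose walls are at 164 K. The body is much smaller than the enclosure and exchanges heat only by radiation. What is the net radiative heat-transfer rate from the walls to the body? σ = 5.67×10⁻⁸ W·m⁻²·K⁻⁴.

For a small grey body in a large enclosure: P_net = εσA(T_body⁴ − T_wall⁴).
A = 4πr² = 0.1087 m²; T_body⁴ − T_wall⁴ = 1.385×10⁷ − 7.234×10⁸ = -7.095×10⁸ K⁴.
|P_net| = 0.45·5.67×10⁻⁸·0.1087·7.095×10⁸.

P_net ≈ 1.97 W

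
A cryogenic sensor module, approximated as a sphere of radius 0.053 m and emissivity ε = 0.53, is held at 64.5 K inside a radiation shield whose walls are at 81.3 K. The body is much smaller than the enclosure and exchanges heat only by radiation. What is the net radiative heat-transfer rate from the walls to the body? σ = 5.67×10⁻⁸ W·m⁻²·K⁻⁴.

For a small grey body in a large enclosure: P_net = εσA(T_body⁴ − T_wall⁴).
A = 4πr² = 0.03530 m²; T_body⁴ − T_wall⁴ = 1.731×10⁷ − 4.369×10⁷ = -2.638×10⁷ K⁴.
|P_net| = 0.53·5.67×10⁻⁸·0.03530·2.638×10⁷.

P_net ≈ 0.0280 W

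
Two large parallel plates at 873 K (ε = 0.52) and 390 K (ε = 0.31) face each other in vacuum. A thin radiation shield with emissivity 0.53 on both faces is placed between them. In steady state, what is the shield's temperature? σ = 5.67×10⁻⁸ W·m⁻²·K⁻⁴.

In steady state the net flux on the hot side equals that on the cold side.
σ(T₁⁴−T_s⁴)/D₁ = σ(T_s⁴−T₂⁴)/D₂, with D₁ = 1/ε₁+1/ε_s−1 = 2.810, D₂ = 1/ε_s+1/ε₂−1 = 4.113.
Solve for T_s⁴: T_s⁴ = (D₂·T₁⁴ + D₁·T₂⁴)/(D₁+D₂) = 3.545×10¹¹ K⁴.

T_s ≈ 772 K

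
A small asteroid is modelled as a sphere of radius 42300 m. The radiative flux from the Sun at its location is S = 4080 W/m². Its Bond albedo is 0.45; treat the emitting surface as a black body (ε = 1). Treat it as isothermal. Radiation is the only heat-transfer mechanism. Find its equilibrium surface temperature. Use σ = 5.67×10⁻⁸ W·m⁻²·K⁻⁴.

T ≈ 315 K

At equilibrium, absorbed power = emitted power.
Absorbing cross-section = πr² = 5.621×10⁹ m²; emitting surface = 4πr² = 2.248×10¹⁰ m² (ratio 4).
(1−a)S·A_cross = εσ·A_surf·T⁴  ⇒  T⁴ = (1−a)S/(4σ).
T⁴ = 0.550·4080/(4·5.67×10⁻⁸) = 9.894×10⁹ K⁴.
T = (9.894×10⁹)^(1/4).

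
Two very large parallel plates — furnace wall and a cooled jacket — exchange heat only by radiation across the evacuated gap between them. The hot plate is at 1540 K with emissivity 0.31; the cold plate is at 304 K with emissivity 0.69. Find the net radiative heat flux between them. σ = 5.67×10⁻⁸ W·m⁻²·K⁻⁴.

q ≈ 86600 W/m²

For two infinite grey parallel plates, q = σ(T₁⁴ − T₂⁴)/(1/ε₁ + 1/ε₂ − 1).
T₁⁴ − T₂⁴ = 5.624×10¹² − 8.541×10⁹ = 5.616×10¹² K⁴.
1/ε₁ + 1/ε₂ − 1 = 3.226 + 1.449 − 1 = 3.675.
q = 5.67×10⁻⁸ × 5.616×10¹² / 3.675.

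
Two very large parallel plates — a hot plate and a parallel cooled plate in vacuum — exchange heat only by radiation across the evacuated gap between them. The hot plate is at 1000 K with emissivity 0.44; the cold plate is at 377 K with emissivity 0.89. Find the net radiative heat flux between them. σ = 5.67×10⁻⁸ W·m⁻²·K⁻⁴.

For two infinite grey parallel plates, q = σ(T₁⁴ − T₂⁴)/(1/ε₁ + 1/ε₂ − 1).
T₁⁴ − T₂⁴ = 1.000×10¹² − 2.020×10¹⁰ = 9.798×10¹¹ K⁴.
1/ε₁ + 1/ε₂ − 1 = 2.273 + 1.124 − 1 = 2.396.
q = 5.67×10⁻⁸ × 9.798×10¹¹ / 2.396.

q ≈ 23200 W/m²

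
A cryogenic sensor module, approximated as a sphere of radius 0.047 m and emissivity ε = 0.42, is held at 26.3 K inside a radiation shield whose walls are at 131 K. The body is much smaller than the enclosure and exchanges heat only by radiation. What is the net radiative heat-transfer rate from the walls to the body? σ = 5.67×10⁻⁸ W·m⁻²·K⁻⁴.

For a small grey body in a large enclosure: P_net = εσA(T_body⁴ − T_wall⁴).
A = 4πr² = 0.02776 m²; T_body⁴ − T_wall⁴ = 4.784×10⁵ − 2.945×10⁸ = -2.940×10⁸ K⁴.
|P_net| = 0.42·5.67×10⁻⁸·0.02776·2.940×10⁸.

P_net ≈ 0.194 W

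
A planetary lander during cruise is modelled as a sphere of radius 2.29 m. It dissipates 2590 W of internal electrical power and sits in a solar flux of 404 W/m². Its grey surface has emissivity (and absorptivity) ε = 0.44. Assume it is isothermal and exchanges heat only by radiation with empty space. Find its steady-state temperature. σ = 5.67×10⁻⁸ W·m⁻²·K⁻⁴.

At steady state, absorbed solar power + internal power = radiated power.
Absorbed: α·S·A_cross = 0.44·404·16.47 = 2929 W (cross-section πr²).
Total input = 2929 + 2590 = 5519 W.
Radiated: εσ·A_surf·T⁴ with A_surf = 4πr² = 65.90 m².
T⁴ = 5519/(0.44·5.67×10⁻⁸·65.90) = 3.357×10⁹ K⁴.

T ≈ 241 K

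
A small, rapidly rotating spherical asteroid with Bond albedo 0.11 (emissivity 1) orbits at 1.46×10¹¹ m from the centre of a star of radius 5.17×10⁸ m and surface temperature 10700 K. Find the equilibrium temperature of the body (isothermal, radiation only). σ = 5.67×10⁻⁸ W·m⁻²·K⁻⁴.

T ≈ 437 K

The star's surface emits σT_*⁴; at distance d the flux is S = σT_*⁴(R_*/d)².
S = 5.67×10⁻⁸·(10700)⁴·(5.17×10⁸/1.46×10¹¹)² = 9320 W/m².
For an isothermal sphere T⁴ = (1−a)S/(4σ) = 3.657×10¹⁰ K⁴.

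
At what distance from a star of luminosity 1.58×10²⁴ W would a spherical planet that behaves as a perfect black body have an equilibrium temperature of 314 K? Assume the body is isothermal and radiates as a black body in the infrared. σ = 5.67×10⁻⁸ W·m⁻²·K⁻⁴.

d ≈ 7.55×10⁹ m

For an isothermal black-emitting sphere, (1−a)S·πr² = σ·4πr²·T⁴ ⇒ S = 4σT⁴/(1−a).
S = 4·5.67×10⁻⁸·(314)⁴/1.00 = 2205 W/m².
Flux falls as S = L/(4πd²), so d = √(L/(4πS)) = √(1.58×10²⁴/(4π·2205)).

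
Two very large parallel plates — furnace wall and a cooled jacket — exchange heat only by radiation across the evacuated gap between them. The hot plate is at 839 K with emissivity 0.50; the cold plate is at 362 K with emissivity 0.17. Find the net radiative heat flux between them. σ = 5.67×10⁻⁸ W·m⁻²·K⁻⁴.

q ≈ 3940 W/m²

For two infinite grey parallel plates, q = σ(T₁⁴ − T₂⁴)/(1/ε₁ + 1/ε₂ − 1).
T₁⁴ − T₂⁴ = 4.955×10¹¹ − 1.717×10¹⁰ = 4.783×10¹¹ K⁴.
1/ε₁ + 1/ε₂ − 1 = 2.000 + 5.882 − 1 = 6.882.
q = 5.67×10⁻⁸ × 4.783×10¹¹ / 6.882.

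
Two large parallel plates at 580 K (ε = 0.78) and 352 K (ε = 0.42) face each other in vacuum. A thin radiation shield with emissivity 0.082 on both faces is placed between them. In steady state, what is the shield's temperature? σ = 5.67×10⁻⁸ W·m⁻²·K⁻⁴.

T_s ≈ 507 K

In steady state the net flux on the hot side equals that on the cold side.
σ(T₁⁴−T_s⁴)/D₁ = σ(T_s⁴−T₂⁴)/D₂, with D₁ = 1/ε₁+1/ε_s−1 = 12.48, D₂ = 1/ε_s+1/ε₂−1 = 13.58.
Solve for T_s⁴: T_s⁴ = (D₂·T₁⁴ + D₁·T₂⁴)/(D₁+D₂) = 6.632×10¹⁰ K⁴.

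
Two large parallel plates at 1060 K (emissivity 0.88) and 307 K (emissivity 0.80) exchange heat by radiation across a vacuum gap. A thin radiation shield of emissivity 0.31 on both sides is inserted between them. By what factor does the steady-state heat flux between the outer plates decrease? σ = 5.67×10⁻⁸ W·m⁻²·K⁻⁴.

factor ≈ 4.93

Without shield: q₀ = σΔ(T⁴)/(1/ε₁+1/ε₂−1) with denominator 1.386.
With shield the two gaps are in series; the resistances add: (1/ε₁+1/ε_s−1)+(1/ε_s+1/ε₂−1) = 3.362+3.476 = 6.838.
Heat-flux ratio q₀/q = 6.838/1.386.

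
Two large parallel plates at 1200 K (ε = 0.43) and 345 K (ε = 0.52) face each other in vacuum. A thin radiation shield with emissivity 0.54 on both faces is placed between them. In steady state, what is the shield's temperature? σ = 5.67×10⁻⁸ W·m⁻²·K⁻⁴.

In steady state the net flux on the hot side equals that on the cold side.
σ(T₁⁴−T_s⁴)/D₁ = σ(T_s⁴−T₂⁴)/D₂, with D₁ = 1/ε₁+1/ε_s−1 = 3.177, D₂ = 1/ε_s+1/ε₂−1 = 2.775.
Solve for T_s⁴: T_s⁴ = (D₂·T₁⁴ + D₁·T₂⁴)/(D₁+D₂) = 9.743×10¹¹ K⁴.

T_s ≈ 994 K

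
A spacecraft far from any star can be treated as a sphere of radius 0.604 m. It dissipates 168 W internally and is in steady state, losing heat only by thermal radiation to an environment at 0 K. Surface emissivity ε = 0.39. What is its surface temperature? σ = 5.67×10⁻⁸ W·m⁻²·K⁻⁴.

Steady state: internal power = radiated power, P = εσA T⁴.
Radiating area A = 4πr² = 4.584 m².
T⁴ = P/(εσA) = 168/(0.39·5.67×10⁻⁸·4.584) = 1.657×10⁹ K⁴.
T = (1.657×10⁹)^(1/4).

T ≈ 202 K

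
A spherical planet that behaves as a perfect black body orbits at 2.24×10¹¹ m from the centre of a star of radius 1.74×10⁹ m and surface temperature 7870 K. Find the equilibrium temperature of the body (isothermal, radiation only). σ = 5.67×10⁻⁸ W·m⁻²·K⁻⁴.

The star's surface emits σT_*⁴; at distance d the flux is S = σT_*⁴(R_*/d)².
S = 5.67×10⁻⁸·(7870)⁴·(1.74×10⁹/2.24×10¹¹)² = 13120 W/m².
For an isothermal sphere T⁴ = (1−a)S/(4σ) = 5.787×10¹⁰ K⁴.

T ≈ 490 K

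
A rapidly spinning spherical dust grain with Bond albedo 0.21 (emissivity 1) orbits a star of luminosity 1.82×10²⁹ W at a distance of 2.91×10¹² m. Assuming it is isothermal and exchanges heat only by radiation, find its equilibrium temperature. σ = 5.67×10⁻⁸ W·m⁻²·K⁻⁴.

T ≈ 278 K

First find the stellar flux at distance d: S = L/(4πd²) = 1.82×10²⁹/(4π·(2.91×10¹²)²) = 1710 W/m².
For an isothermal sphere, absorbed (1−a)S·πr² = emitted σ·4πr²·T⁴, so T⁴ = (1−a)S/(4σ).
T⁴ = 0.790·1710/(4·5.67×10⁻⁸) = 5.957×10⁹ K⁴.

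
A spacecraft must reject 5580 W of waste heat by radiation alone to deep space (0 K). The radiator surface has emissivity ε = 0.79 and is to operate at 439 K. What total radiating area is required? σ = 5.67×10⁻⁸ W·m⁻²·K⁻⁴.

A ≈ 3.35 m²

P = εσA T⁴ ⇒ A = P/(εσT⁴).
T⁴ = 3.714×10¹⁰ K⁴.
A = 5580/(0.79 × 5.67×10⁻⁸ × 3.714×10¹⁰).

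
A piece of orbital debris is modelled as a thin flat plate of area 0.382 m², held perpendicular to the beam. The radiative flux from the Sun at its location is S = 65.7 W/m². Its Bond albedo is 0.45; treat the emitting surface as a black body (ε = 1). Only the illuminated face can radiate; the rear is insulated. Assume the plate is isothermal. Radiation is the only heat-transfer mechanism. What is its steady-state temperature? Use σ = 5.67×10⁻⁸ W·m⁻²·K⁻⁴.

At equilibrium, absorbed power = emitted power.
Absorbing cross-section = A = 0.3820 m²; emitting surface = A = 0.3820 m² (ratio 1).
(1−a)S·A_cross = εσ·A_surf·T⁴  ⇒  T⁴ = (1−a)S/(1σ).
T⁴ = 0.550·65.7/(1·5.67×10⁻⁸) = 6.373×10⁸ K⁴.
T = (6.373×10⁸)^(1/4).

T ≈ 159 K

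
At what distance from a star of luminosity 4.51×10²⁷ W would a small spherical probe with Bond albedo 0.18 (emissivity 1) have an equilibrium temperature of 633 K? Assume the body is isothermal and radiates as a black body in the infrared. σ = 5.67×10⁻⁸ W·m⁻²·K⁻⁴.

d ≈ 8.99×10¹⁰ m

For an isothermal black-emitting sphere, (1−a)S·πr² = σ·4πr²·T⁴ ⇒ S = 4σT⁴/(1−a).
S = 4·5.67×10⁻⁸·(633)⁴/0.820 = 44410 W/m².
Flux falls as S = L/(4πd²), so d = √(L/(4πS)) = √(4.51×10²⁷/(4π·44410)).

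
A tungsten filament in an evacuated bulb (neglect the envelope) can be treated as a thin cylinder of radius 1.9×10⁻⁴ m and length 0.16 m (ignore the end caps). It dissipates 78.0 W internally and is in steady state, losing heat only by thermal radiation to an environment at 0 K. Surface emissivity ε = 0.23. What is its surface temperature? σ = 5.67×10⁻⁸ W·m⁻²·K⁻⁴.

Steady state: internal power = radiated power, P = εσA T⁴.
Radiating area A = 2πrL = 1.910×10⁻⁴ m².
T⁴ = P/(εσA) = 78.0/(0.23·5.67×10⁻⁸·1.910×10⁻⁴) = 3.131×10¹³ K⁴.
T = (3.131×10¹³)^(1/4).

T ≈ 2370 K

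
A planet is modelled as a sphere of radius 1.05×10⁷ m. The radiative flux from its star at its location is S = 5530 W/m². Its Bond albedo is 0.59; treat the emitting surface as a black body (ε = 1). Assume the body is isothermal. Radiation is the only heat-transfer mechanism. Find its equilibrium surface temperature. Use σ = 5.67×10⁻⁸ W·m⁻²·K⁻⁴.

At equilibrium, absorbed power = emitted power.
Absorbing cross-section = πr² = 3.464×10¹⁴ m²; emitting surface = 4πr² = 1.385×10¹⁵ m² (ratio 4).
(1−a)S·A_cross = εσ·A_surf·T⁴  ⇒  T⁴ = (1−a)S/(4σ).
T⁴ = 0.410·5530/(4·5.67×10⁻⁸) = 9.997×10⁹ K⁴.
T = (9.997×10⁹)^(1/4).

T ≈ 316 K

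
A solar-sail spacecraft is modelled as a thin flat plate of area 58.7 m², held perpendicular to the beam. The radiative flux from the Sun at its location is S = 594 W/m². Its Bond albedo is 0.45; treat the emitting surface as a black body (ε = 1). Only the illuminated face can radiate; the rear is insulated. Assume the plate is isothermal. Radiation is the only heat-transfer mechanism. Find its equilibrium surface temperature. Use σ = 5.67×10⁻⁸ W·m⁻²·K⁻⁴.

T ≈ 276 K

At equilibrium, absorbed power = emitted power.
Absorbing cross-section = A = 58.70 m²; emitting surface = A = 58.70 m² (ratio 1).
(1−a)S·A_cross = εσ·A_surf·T⁴  ⇒  T⁴ = (1−a)S/(1σ).
T⁴ = 0.550·594/(1·5.67×10⁻⁸) = 5.762×10⁹ K⁴.
T = (5.762×10⁹)^(1/4).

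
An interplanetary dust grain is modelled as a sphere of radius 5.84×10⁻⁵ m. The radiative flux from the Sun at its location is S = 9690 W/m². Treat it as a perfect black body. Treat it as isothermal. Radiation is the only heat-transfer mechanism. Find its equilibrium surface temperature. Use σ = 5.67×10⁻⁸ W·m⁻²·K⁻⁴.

T ≈ 455 K

At equilibrium, absorbed power = emitted power.
Absorbing cross-section = πr² = 1.071×10⁻⁸ m²; emitting surface = 4πr² = 4.286×10⁻⁸ m² (ratio 4).
S·A_cross = εσ·A_surf·T⁴  ⇒  T⁴ = S/(4σ).
T⁴ = 1.00·9690/(4·5.67×10⁻⁸) = 4.272×10¹⁰ K⁴.
T = (4.272×10¹⁰)^(1/4).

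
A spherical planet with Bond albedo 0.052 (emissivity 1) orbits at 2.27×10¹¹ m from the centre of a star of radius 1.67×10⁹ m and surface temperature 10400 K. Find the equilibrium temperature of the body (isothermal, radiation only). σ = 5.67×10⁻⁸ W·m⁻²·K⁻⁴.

T ≈ 622 K

The star's surface emits σT_*⁴; at distance d the flux is S = σT_*⁴(R_*/d)².
S = 5.67×10⁻⁸·(10400)⁴·(1.67×10⁹/2.27×10¹¹)² = 35900 W/m².
For an isothermal sphere T⁴ = (1−a)S/(4σ) = 1.501×10¹¹ K⁴.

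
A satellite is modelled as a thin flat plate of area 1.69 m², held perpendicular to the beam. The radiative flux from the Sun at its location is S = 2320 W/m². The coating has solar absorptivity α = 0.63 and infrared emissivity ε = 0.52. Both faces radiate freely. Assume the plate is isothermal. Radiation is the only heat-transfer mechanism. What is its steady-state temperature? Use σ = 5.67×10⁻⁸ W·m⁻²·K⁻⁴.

T ≈ 397 K

At equilibrium, absorbed power = emitted power.
Absorbing cross-section = A = 1.690 m²; emitting surface = 2A = 3.380 m² (ratio 2).
αS·A_cross = εσ·A_surf·T⁴  ⇒  T⁴ = αS/(ε·2σ).
T⁴ = 0.630·2320/(0.52·2·5.67×10⁻⁸) = 2.479×10¹⁰ K⁴.
T = (2.479×10¹⁰)^(1/4).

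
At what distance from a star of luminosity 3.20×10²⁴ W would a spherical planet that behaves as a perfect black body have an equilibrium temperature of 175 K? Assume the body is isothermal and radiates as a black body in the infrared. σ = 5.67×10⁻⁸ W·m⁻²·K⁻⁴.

d ≈ 3.46×10¹⁰ m

For an isothermal black-emitting sphere, (1−a)S·πr² = σ·4πr²·T⁴ ⇒ S = 4σT⁴/(1−a).
S = 4·5.67×10⁻⁸·(175)⁴/1.00 = 212.7 W/m².
Flux falls as S = L/(4πd²), so d = √(L/(4πS)) = √(3.20×10²⁴/(4π·212.7)).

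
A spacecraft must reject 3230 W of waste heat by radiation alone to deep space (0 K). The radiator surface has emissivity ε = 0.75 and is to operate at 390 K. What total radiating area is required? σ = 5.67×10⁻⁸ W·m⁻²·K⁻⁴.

A ≈ 3.28 m²

P = εσA T⁴ ⇒ A = P/(εσT⁴).
T⁴ = 2.313×10¹⁰ K⁴.
A = 3230/(0.75 × 5.67×10⁻⁸ × 2.313×10¹⁰).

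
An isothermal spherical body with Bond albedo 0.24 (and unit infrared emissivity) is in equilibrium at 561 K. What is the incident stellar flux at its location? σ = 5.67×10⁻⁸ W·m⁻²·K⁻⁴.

(1−a)S·πr² = σ·4πr²·T⁴ ⇒ S = 4σT⁴/(1−a).
S = 4·5.67×10⁻⁸·9.905×10¹⁰/0.760.

S ≈ 29600 W/m²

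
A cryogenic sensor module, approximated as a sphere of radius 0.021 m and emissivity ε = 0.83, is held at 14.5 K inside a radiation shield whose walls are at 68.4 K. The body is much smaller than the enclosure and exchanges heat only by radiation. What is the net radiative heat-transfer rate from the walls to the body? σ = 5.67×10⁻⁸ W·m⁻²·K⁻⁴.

For a small grey body in a large enclosure: P_net = εσA(T_body⁴ − T_wall⁴).
A = 4πr² = 0.005542 m²; T_body⁴ − T_wall⁴ = 44210 − 2.189×10⁷ = -2.184×10⁷ K⁴.
|P_net| = 0.83·5.67×10⁻⁸·0.005542·2.184×10⁷.

P_net ≈ 0.00570 W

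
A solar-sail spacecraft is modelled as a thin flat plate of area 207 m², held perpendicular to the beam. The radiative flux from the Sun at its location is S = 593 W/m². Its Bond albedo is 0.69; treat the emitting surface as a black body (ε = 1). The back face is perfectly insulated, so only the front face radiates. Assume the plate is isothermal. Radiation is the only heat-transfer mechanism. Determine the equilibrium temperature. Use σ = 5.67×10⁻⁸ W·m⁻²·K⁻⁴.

At equilibrium, absorbed power = emitted power.
Absorbing cross-section = A = 207.0 m²; emitting surface = A = 207.0 m² (ratio 1).
(1−a)S·A_cross = εσ·A_surf·T⁴  ⇒  T⁴ = (1−a)S/(1σ).
T⁴ = 0.310·593/(1·5.67×10⁻⁸) = 3.242×10⁹ K⁴.
T = (3.242×10⁹)^(1/4).

T ≈ 239 K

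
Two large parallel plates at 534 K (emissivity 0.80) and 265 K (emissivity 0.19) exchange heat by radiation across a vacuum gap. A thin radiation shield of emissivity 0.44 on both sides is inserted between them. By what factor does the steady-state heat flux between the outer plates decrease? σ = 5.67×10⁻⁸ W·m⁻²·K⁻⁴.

factor ≈ 1.64

Without shield: q₀ = σΔ(T⁴)/(1/ε₁+1/ε₂−1) with denominator 5.513.
With shield the two gaps are in series; the resistances add: (1/ε₁+1/ε_s−1)+(1/ε_s+1/ε₂−1) = 2.523+6.536 = 9.059.
Heat-flux ratio q₀/q = 9.059/5.513.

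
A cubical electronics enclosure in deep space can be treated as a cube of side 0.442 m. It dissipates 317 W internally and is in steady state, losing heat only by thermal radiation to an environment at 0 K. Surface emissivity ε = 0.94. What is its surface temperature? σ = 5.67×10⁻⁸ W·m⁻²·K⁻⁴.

Steady state: internal power = radiated power, P = εσA T⁴.
Radiating area A = 6L² = 1.172 m².
T⁴ = P/(εσA) = 317/(0.94·5.67×10⁻⁸·1.172) = 5.074×10⁹ K⁴.
T = (5.074×10⁹)^(1/4).

T ≈ 267 K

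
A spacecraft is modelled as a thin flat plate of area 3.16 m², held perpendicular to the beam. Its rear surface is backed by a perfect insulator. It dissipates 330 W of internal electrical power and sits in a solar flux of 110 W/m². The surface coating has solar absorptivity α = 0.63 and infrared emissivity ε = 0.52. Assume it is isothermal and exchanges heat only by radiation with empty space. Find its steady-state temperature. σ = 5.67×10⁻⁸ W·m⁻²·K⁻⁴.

At steady state, absorbed solar power + internal power = radiated power.
Absorbed: α·S·A_cross = 0.63·110·3.160 = 219.0 W (cross-section A).
Total input = 219.0 + 330 = 549.0 W.
Radiated: εσ·A_surf·T⁴ with A_surf = A = 3.160 m².
T⁴ = 549.0/(0.52·5.67×10⁻⁸·3.160) = 5.892×10⁹ K⁴.

T ≈ 277 K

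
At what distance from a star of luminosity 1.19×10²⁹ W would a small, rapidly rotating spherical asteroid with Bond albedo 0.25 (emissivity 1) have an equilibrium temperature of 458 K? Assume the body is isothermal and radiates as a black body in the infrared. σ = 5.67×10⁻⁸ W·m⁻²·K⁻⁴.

d ≈ 8.44×10¹¹ m

For an isothermal black-emitting sphere, (1−a)S·πr² = σ·4πr²·T⁴ ⇒ S = 4σT⁴/(1−a).
S = 4·5.67×10⁻⁸·(458)⁴/0.750 = 13310 W/m².
Flux falls as S = L/(4πd²), so d = √(L/(4πS)) = √(1.19×10²⁹/(4π·13310)).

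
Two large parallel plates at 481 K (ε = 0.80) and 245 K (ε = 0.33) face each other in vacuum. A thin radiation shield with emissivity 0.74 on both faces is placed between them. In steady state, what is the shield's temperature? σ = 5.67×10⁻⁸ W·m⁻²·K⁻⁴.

T_s ≈ 440 K

In steady state the net flux on the hot side equals that on the cold side.
σ(T₁⁴−T_s⁴)/D₁ = σ(T_s⁴−T₂⁴)/D₂, with D₁ = 1/ε₁+1/ε_s−1 = 1.601, D₂ = 1/ε_s+1/ε₂−1 = 3.382.
Solve for T_s⁴: T_s⁴ = (D₂·T₁⁴ + D₁·T₂⁴)/(D₁+D₂) = 3.748×10¹⁰ K⁴.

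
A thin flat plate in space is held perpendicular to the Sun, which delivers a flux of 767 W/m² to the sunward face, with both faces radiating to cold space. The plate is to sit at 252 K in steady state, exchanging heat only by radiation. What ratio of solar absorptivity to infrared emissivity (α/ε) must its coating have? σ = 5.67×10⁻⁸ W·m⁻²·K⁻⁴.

α/ε ≈ 0.596

Balance: αS·A = εσ·2A·T⁴ ⇒ α/ε = 2σT⁴/S.
α/ε = 2·5.67×10⁻⁸·(252)⁴/767 = 2·5.67×10⁻⁸·4.033×10⁹/767.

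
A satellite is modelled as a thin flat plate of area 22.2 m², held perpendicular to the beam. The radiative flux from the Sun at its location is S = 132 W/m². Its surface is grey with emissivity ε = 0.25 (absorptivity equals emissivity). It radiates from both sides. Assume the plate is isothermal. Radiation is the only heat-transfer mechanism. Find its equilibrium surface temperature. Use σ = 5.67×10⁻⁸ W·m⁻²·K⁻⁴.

At equilibrium, absorbed power = emitted power.
Absorbing cross-section = A = 22.20 m²; emitting surface = 2A = 44.40 m² (ratio 2).
εS·A_cross = εσ·A_surf·T⁴  ⇒  T⁴ = S/(2σ)   (ε cancels).
T⁴ = 132/(2·5.67×10⁻⁸) = 1.164×10⁹ K⁴.
T = (1.164×10⁹)^(1/4).

T ≈ 185 K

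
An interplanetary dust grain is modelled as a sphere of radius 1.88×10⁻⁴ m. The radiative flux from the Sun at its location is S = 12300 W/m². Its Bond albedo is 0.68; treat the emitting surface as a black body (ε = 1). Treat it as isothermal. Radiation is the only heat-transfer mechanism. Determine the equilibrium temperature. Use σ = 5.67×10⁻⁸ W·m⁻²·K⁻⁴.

At equilibrium, absorbed power = emitted power.
Absorbing cross-section = πr² = 1.110×10⁻⁷ m²; emitting surface = 4πr² = 4.441×10⁻⁷ m² (ratio 4).
(1−a)S·A_cross = εσ·A_surf·T⁴  ⇒  T⁴ = (1−a)S/(4σ).
T⁴ = 0.320·12300/(4·5.67×10⁻⁸) = 1.735×10¹⁰ K⁴.
T = (1.735×10¹⁰)^(1/4).

T ≈ 363 K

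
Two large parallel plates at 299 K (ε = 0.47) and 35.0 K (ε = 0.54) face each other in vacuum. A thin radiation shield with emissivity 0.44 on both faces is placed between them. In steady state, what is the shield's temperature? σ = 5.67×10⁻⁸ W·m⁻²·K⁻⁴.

T_s ≈ 249 K

In steady state the net flux on the hot side equals that on the cold side.
σ(T₁⁴−T_s⁴)/D₁ = σ(T_s⁴−T₂⁴)/D₂, with D₁ = 1/ε₁+1/ε_s−1 = 3.400, D₂ = 1/ε_s+1/ε₂−1 = 3.125.
Solve for T_s⁴: T_s⁴ = (D₂·T₁⁴ + D₁·T₂⁴)/(D₁+D₂) = 3.828×10⁹ K⁴.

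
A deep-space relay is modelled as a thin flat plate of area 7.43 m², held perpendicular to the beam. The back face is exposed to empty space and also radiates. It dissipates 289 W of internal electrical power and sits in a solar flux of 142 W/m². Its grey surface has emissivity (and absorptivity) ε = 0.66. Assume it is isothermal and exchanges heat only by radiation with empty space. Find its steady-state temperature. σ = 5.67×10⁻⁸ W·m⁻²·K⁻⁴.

At steady state, absorbed solar power + internal power = radiated power.
Absorbed: α·S·A_cross = 0.66·142·7.430 = 696.3 W (cross-section A).
Total input = 696.3 + 289 = 985.3 W.
Radiated: εσ·A_surf·T⁴ with A_surf = 2A = 14.86 m².
T⁴ = 985.3/(0.66·5.67×10⁻⁸·14.86) = 1.772×10⁹ K⁴.

T ≈ 205 K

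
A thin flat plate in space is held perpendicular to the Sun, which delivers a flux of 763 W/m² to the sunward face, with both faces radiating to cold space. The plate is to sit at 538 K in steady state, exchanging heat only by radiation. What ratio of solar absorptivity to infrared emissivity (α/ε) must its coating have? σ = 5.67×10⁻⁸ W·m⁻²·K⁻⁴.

α/ε ≈ 12.5

Balance: αS·A = εσ·2A·T⁴ ⇒ α/ε = 2σT⁴/S.
α/ε = 2·5.67×10⁻⁸·(538)⁴/763 = 2·5.67×10⁻⁸·8.378×10¹⁰/763.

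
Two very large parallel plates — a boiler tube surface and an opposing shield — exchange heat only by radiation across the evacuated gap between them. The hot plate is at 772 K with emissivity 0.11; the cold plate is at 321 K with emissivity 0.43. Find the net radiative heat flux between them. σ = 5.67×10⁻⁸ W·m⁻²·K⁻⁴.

For two infinite grey parallel plates, q = σ(T₁⁴ − T₂⁴)/(1/ε₁ + 1/ε₂ − 1).
T₁⁴ − T₂⁴ = 3.552×10¹¹ − 1.062×10¹⁰ = 3.446×10¹¹ K⁴.
1/ε₁ + 1/ε₂ − 1 = 9.091 + 2.326 − 1 = 10.42.
q = 5.67×10⁻⁸ × 3.446×10¹¹ / 10.42.

q ≈ 1880 W/m²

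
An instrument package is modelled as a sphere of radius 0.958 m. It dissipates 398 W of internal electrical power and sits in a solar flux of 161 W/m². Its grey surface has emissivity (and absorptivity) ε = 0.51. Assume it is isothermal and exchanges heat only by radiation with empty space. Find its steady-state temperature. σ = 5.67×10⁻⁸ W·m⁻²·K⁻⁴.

T ≈ 209 K

At steady state, absorbed solar power + internal power = radiated power.
Absorbed: α·S·A_cross = 0.51·161·2.883 = 236.7 W (cross-section πr²).
Total input = 236.7 + 398 = 634.7 W.
Radiated: εσ·A_surf·T⁴ with A_surf = 4πr² = 11.53 m².
T⁴ = 634.7/(0.51·5.67×10⁻⁸·11.53) = 1.903×10⁹ K⁴.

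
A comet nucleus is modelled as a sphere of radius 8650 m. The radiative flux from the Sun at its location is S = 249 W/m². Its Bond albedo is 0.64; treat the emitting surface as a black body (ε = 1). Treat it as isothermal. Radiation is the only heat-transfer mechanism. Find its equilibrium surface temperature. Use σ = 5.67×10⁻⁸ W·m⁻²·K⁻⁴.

At equilibrium, absorbed power = emitted power.
Absorbing cross-section = πr² = 2.351×10⁸ m²; emitting surface = 4πr² = 9.402×10⁸ m² (ratio 4).
(1−a)S·A_cross = εσ·A_surf·T⁴  ⇒  T⁴ = (1−a)S/(4σ).
T⁴ = 0.360·249/(4·5.67×10⁻⁸) = 3.952×10⁸ K⁴.
T = (3.952×10⁸)^(1/4).

T ≈ 141 K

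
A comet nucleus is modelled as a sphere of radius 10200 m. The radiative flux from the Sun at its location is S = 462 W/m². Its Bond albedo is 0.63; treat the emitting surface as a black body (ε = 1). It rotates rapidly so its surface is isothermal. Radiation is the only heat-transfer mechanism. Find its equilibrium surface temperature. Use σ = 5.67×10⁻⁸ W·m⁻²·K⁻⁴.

T ≈ 166 K

At equilibrium, absorbed power = emitted power.
Absorbing cross-section = πr² = 3.269×10⁸ m²; emitting surface = 4πr² = 1.307×10⁹ m² (ratio 4).
(1−a)S·A_cross = εσ·A_surf·T⁴  ⇒  T⁴ = (1−a)S/(4σ).
T⁴ = 0.370·462/(4·5.67×10⁻⁸) = 7.537×10⁸ K⁴.
T = (7.537×10⁸)^(1/4).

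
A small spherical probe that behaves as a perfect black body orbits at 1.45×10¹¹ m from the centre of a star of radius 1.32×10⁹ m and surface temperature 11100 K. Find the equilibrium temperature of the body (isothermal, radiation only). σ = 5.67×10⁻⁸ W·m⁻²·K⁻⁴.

T ≈ 749 K

The star's surface emits σT_*⁴; at distance d the flux is S = σT_*⁴(R_*/d)².
S = 5.67×10⁻⁸·(11100)⁴·(1.32×10⁹/1.45×10¹¹)² = 71330 W/m².
For an isothermal sphere T⁴ = (1−a)S/(4σ) = 3.145×10¹¹ K⁴.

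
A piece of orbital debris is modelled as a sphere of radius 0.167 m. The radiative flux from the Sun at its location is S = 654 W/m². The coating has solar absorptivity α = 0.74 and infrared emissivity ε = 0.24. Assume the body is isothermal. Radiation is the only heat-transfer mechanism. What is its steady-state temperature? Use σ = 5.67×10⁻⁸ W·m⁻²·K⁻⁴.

T ≈ 307 K

At equilibrium, absorbed power = emitted power.
Absorbing cross-section = πr² = 0.08762 m²; emitting surface = 4πr² = 0.3505 m² (ratio 4).
αS·A_cross = εσ·A_surf·T⁴  ⇒  T⁴ = αS/(ε·4σ).
T⁴ = 0.740·654/(0.24·4·5.67×10⁻⁸) = 8.891×10⁹ K⁴.
T = (8.891×10⁹)^(1/4).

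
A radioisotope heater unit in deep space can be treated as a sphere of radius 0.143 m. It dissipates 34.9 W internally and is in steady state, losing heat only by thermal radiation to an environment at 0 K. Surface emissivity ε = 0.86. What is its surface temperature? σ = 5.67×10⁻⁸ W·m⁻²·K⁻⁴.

Steady state: internal power = radiated power, P = εσA T⁴.
Radiating area A = 4πr² = 0.2570 m².
T⁴ = P/(εσA) = 34.9/(0.86·5.67×10⁻⁸·0.2570) = 2.785×10⁹ K⁴.
T = (2.785×10⁹)^(1/4).

T ≈ 230 K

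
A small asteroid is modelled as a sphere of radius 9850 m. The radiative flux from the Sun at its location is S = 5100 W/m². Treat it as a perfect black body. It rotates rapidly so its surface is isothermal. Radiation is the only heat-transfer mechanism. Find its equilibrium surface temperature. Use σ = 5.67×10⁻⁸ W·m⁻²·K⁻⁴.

At equilibrium, absorbed power = emitted power.
Absorbing cross-section = πr² = 3.048×10⁸ m²; emitting surface = 4πr² = 1.219×10⁹ m² (ratio 4).
S·A_cross = εσ·A_surf·T⁴  ⇒  T⁴ = S/(4σ).
T⁴ = 1.00·5100/(4·5.67×10⁻⁸) = 2.249×10¹⁰ K⁴.
T = (2.249×10¹⁰)^(1/4).

T ≈ 387 K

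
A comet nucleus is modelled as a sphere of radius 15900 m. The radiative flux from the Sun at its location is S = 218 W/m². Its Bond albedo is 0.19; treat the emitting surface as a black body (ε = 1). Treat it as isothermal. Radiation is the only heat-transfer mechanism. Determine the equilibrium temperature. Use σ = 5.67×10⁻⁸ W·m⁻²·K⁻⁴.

T ≈ 167 K

At equilibrium, absorbed power = emitted power.
Absorbing cross-section = πr² = 7.942×10⁸ m²; emitting surface = 4πr² = 3.177×10⁹ m² (ratio 4).
(1−a)S·A_cross = εσ·A_surf·T⁴  ⇒  T⁴ = (1−a)S/(4σ).
T⁴ = 0.810·218/(4·5.67×10⁻⁸) = 7.786×10⁸ K⁴.
T = (7.786×10⁸)^(1/4).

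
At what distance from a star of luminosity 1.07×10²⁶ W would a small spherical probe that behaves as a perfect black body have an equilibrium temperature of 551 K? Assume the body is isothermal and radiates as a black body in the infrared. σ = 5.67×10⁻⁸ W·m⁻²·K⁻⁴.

d ≈ 2.02×10¹⁰ m

For an isothermal black-emitting sphere, (1−a)S·πr² = σ·4πr²·T⁴ ⇒ S = 4σT⁴/(1−a).
S = 4·5.67×10⁻⁸·(551)⁴/1.00 = 20900 W/m².
Flux falls as S = L/(4πd²), so d = √(L/(4πS)) = √(1.07×10²⁶/(4π·20900)).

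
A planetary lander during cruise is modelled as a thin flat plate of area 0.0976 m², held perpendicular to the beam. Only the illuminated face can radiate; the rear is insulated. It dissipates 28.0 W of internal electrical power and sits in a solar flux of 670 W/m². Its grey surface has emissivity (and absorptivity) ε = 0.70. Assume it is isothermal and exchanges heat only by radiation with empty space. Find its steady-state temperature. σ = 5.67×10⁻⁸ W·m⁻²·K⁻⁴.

T ≈ 371 K

At steady state, absorbed solar power + internal power = radiated power.
Absorbed: α·S·A_cross = 0.70·670·0.09760 = 45.77 W (cross-section A).
Total input = 45.77 + 28.0 = 73.77 W.
Radiated: εσ·A_surf·T⁴ with A_surf = A = 0.09760 m².
T⁴ = 73.77/(0.70·5.67×10⁻⁸·0.09760) = 1.904×10¹⁰ K⁴.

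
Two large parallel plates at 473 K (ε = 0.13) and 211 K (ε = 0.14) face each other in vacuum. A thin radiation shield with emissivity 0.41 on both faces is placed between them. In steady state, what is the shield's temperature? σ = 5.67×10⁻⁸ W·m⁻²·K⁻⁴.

T_s ≈ 399 K

In steady state the net flux on the hot side equals that on the cold side.
σ(T₁⁴−T_s⁴)/D₁ = σ(T_s⁴−T₂⁴)/D₂, with D₁ = 1/ε₁+1/ε_s−1 = 9.131, D₂ = 1/ε_s+1/ε₂−1 = 8.582.
Solve for T_s⁴: T_s⁴ = (D₂·T₁⁴ + D₁·T₂⁴)/(D₁+D₂) = 2.527×10¹⁰ K⁴.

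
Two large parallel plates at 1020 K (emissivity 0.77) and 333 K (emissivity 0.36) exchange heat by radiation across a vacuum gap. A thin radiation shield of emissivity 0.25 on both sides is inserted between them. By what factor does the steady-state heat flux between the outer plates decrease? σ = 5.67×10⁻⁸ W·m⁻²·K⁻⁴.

factor ≈ 3.28

Without shield: q₀ = σΔ(T⁴)/(1/ε₁+1/ε₂−1) with denominator 3.076.
With shield the two gaps are in series; the resistances add: (1/ε₁+1/ε_s−1)+(1/ε_s+1/ε₂−1) = 4.299+5.778 = 10.08.
Heat-flux ratio q₀/q = 10.08/3.076.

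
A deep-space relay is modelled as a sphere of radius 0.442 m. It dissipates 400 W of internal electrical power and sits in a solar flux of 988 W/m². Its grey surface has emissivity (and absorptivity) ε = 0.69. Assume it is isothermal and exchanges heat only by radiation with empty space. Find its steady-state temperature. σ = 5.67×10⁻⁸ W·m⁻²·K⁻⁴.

At steady state, absorbed solar power + internal power = radiated power.
Absorbed: α·S·A_cross = 0.69·988·0.6138 = 418.4 W (cross-section πr²).
Total input = 418.4 + 400 = 818.4 W.
Radiated: εσ·A_surf·T⁴ with A_surf = 4πr² = 2.455 m².
T⁴ = 818.4/(0.69·5.67×10⁻⁸·2.455) = 8.521×10⁹ K⁴.

T ≈ 304 K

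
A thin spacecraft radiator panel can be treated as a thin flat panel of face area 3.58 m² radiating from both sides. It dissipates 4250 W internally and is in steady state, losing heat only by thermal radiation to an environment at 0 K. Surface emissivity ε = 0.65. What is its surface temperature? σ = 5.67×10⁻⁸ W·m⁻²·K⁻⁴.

T ≈ 356 K

Steady state: internal power = radiated power, P = εσA T⁴.
Radiating area A = 2·3.58 = 7.160 m².
T⁴ = P/(εσA) = 4250/(0.65·5.67×10⁻⁸·7.160) = 1.611×10¹⁰ K⁴.
T = (1.611×10¹⁰)^(1/4).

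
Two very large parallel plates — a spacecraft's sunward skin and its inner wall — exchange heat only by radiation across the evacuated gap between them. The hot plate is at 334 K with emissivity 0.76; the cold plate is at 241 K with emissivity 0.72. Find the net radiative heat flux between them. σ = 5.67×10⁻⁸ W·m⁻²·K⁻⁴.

For two infinite grey parallel plates, q = σ(T₁⁴ − T₂⁴)/(1/ε₁ + 1/ε₂ − 1).
T₁⁴ − T₂⁴ = 1.244×10¹⁰ − 3.373×10⁹ = 9.071×10⁹ K⁴.
1/ε₁ + 1/ε₂ − 1 = 1.316 + 1.389 − 1 = 1.705.
q = 5.67×10⁻⁸ × 9.071×10⁹ / 1.705.

q ≈ 302 W/m²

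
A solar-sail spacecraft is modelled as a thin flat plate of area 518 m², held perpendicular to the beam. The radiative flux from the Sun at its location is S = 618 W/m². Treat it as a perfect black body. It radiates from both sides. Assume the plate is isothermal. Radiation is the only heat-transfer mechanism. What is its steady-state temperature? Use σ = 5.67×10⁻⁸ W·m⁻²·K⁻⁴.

At equilibrium, absorbed power = emitted power.
Absorbing cross-section = A = 518.0 m²; emitting surface = 2A = 1036 m² (ratio 2).
S·A_cross = εσ·A_surf·T⁴  ⇒  T⁴ = S/(2σ).
T⁴ = 1.00·618/(2·5.67×10⁻⁸) = 5.450×10⁹ K⁴.
T = (5.450×10⁹)^(1/4).

T ≈ 272 K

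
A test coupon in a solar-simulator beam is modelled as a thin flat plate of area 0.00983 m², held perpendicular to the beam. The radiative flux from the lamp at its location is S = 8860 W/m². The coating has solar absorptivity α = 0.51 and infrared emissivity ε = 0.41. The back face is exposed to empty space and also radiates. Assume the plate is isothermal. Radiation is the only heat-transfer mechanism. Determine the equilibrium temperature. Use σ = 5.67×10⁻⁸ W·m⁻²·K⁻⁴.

T ≈ 558 K

At equilibrium, absorbed power = emitted power.
Absorbing cross-section = A = 0.009830 m²; emitting surface = 2A = 0.01966 m² (ratio 2).
αS·A_cross = εσ·A_surf·T⁴  ⇒  T⁴ = αS/(ε·2σ).
T⁴ = 0.510·8860/(0.41·2·5.67×10⁻⁸) = 9.719×10¹⁰ K⁴.
T = (9.719×10¹⁰)^(1/4).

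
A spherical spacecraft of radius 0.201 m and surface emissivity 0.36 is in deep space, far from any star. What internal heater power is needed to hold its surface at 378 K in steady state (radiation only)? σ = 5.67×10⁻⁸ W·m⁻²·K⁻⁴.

P ≈ 212 W

P = εσ·4πr²·T⁴.
4πr² = 0.5077 m²; T⁴ = 2.042×10¹⁰ K⁴.
P = 0.36·5.67×10⁻⁸·0.5077·2.042×10¹⁰.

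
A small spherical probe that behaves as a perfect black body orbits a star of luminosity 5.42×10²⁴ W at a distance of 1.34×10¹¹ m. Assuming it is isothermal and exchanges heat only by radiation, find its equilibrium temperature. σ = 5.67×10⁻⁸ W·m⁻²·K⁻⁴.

T ≈ 101 K

First find the stellar flux at distance d: S = L/(4πd²) = 5.42×10²⁴/(4π·(1.34×10¹¹)²) = 24.02 W/m².
For an isothermal sphere, absorbed (1−a)S·πr² = emitted σ·4πr²·T⁴, so T⁴ = (1−a)S/(4σ).
T⁴ = 1.00·24.02/(4·5.67×10⁻⁸) = 1.059×10⁸ K⁴.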